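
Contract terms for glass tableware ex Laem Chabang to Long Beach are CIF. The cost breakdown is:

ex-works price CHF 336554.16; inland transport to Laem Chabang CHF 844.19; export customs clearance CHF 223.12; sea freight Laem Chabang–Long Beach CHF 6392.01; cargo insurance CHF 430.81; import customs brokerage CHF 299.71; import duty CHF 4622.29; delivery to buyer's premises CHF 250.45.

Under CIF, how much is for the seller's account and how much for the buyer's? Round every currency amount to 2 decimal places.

Seller: CHF 344444.29; buyer: CHF 5172.45

CIF: the seller pays costs through ocean freight and marine insurance to the destination port.
Seller's account: goods 336554.16 + inland to port 844.19 + export clearance 223.12 + freight 6392.01 + insurance 430.81 = 344444.29
Buyer's account: brokerage 299.71 + duty 4622.29 + delivery 250.45 = 5172.45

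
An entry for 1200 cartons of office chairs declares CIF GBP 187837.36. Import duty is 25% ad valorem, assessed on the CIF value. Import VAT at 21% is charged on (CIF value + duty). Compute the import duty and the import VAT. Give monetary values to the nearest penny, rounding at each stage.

Import duty: GBP 46959.34; import VAT: GBP 49307.31

Import duty = 187837.36 × 25% = 46959.34
VAT base = CIF + duty = 187837.36 + 46959.34 = 234796.70
Import VAT = 234796.70 × 21% = 49307.31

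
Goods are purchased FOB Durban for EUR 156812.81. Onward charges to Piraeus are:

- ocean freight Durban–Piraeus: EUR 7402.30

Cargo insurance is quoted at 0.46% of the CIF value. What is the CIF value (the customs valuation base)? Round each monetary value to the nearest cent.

Let C be the CIF value. C = FOB price + freight + 0.46% × C
C − 0.46% × C = 156812.81 + 7402.30
0.9954 × C = 164215.11
C = 164215.11 / 0.9954 = 164973.99
Insurance premium = 0.46% × 164973.99 = 758.88

CIF value: EUR 164973.99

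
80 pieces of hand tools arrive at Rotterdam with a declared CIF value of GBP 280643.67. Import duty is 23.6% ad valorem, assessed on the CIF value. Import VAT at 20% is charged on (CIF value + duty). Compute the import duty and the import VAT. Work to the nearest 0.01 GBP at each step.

Import duty: GBP 66231.91; import VAT: GBP 69375.12

Import duty = 280643.67 × 23.6% = 66231.91
VAT base = CIF + duty = 280643.67 + 66231.91 = 346875.58
Import VAT = 346875.58 × 20% = 69375.12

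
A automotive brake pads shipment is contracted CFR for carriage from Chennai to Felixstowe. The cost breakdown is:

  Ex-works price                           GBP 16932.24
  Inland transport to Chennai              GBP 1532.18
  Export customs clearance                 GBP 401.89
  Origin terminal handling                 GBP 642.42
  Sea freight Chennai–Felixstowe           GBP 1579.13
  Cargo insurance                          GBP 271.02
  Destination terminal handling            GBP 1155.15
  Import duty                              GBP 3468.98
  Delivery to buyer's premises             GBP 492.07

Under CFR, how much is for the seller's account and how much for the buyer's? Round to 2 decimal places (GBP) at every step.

Seller: GBP 21087.86; buyer: GBP 5387.22

CFR: the seller pays costs through ocean freight to the destination port, but not insurance.
Seller's account: goods 16932.24 + inland to port 1532.18 + export clearance 401.89 + origin terminal 642.42 + freight 1579.13 = 21087.86
Buyer's account: insurance 271.02 + destination terminal 1155.15 + duty 3468.98 + delivery 492.07 = 5387.22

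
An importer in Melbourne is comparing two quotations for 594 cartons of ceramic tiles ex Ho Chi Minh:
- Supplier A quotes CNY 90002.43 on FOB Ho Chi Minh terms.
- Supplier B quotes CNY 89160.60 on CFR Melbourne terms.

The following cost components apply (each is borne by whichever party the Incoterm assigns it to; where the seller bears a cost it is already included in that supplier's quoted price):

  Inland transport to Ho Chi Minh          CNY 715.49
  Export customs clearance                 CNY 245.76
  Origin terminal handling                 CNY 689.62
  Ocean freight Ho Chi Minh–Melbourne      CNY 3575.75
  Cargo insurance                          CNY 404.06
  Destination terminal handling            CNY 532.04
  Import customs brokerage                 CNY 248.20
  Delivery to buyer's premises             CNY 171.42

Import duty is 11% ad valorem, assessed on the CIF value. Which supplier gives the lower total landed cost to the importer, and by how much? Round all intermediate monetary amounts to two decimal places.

Supplier A (FOB):
CIF value = FOB price + freight + insurance = 90002.43 + 3575.75 + 404.06 = 93982.24
Import duty = 93982.24 × 11% = 10338.05
Buyer bears (A): 3575.75 + 404.06 + 532.04 + 248.20 + 171.42 = 4931.47
Landed cost (A) = invoice 90002.43 + 4931.47 + duty 10338.05 = 105271.95
Supplier B (CFR):
CIF value = CFR price + insurance = 89160.60 + 404.06 = 89564.66
Import duty = 89564.66 × 11% = 9852.11
Buyer bears (B): 404.06 + 532.04 + 248.20 + 171.42 = 1355.72
Landed cost (B) = invoice 89160.60 + 1355.72 + duty 9852.11 = 100368.43
Difference = |105271.95 − 100368.43| = 4903.52

Supplier B is cheaper by CNY 4903.52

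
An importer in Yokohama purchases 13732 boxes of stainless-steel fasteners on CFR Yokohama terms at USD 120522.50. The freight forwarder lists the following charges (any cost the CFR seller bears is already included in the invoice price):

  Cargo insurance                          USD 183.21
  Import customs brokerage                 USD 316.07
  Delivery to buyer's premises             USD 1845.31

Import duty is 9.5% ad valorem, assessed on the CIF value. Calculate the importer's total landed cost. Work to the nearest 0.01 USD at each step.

CFR: the seller pays costs through ocean freight to the destination port, but not insurance.
CIF value = CFR price + insurance = 120522.50 + 183.21 = 120705.71
Import duty = 120705.71 × 9.5% = 11467.04
Buyer bears: insurance 183.21 + brokerage 316.07 + delivery 1845.31 + duty 11467.04 = 13811.63
Landed cost = invoice 120522.50 + 13811.63 = 134334.13

Total landed cost: USD 134334.13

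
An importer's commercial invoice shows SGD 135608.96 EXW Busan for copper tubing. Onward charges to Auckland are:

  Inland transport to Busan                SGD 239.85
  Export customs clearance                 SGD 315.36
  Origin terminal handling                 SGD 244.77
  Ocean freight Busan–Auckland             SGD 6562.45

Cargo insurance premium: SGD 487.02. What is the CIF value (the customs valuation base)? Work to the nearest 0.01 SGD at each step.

CIF = EXW price + pre-shipment costs + freight + insurance
CIF = 135608.96 + 239.85 + 315.36 + 244.77 + 6562.45 + 487.02 = 143458.41

CIF value: SGD 143458.41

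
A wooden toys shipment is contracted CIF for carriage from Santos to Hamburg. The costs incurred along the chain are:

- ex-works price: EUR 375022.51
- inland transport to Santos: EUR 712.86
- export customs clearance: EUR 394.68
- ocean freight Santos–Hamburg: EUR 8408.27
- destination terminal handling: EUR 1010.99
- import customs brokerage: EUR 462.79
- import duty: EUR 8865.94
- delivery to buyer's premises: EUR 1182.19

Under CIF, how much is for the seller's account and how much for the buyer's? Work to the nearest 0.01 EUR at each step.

Seller: EUR 384538.32; buyer: EUR 11521.91

CIF: the seller pays costs through ocean freight and marine insurance to the destination port.
Seller's account: goods 375022.51 + inland to port 712.86 + export clearance 394.68 + freight 8408.27 = 384538.32
Buyer's account: destination terminal 1010.99 + brokerage 462.79 + duty 8865.94 + delivery 1182.19 = 11521.91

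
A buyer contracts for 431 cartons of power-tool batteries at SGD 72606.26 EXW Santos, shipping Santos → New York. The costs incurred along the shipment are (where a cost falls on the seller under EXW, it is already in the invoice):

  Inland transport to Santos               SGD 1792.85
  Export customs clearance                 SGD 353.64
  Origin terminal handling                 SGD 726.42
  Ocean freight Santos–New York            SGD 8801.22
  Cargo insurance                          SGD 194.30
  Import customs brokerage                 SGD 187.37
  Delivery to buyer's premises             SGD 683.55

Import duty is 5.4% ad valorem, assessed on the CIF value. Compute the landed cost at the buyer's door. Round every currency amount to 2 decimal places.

Total landed cost: SGD 89907.24

EXW: the seller makes goods available at their premises; the buyer bears all onward costs.
CIF value = EXW price + inland to port + export clearance + origin terminal + freight + insurance = 72606.26 + 1792.85 + 353.64 + 726.42 + 8801.22 + 194.30 = 84474.69
Import duty = 84474.69 × 5.4% = 4561.63
Buyer bears: inland to port 1792.85 + export clearance 353.64 + origin terminal 726.42 + freight 8801.22 + insurance 194.30 + brokerage 187.37 + delivery 683.55 + duty 4561.63 = 17300.98
Landed cost = invoice 72606.26 + 17300.98 = 89907.24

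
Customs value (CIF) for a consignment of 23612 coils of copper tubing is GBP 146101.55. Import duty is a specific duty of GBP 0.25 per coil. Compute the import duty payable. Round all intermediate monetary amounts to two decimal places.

Import duty: GBP 5903.00

Import duty = 23612 × 0.25 = 5903.00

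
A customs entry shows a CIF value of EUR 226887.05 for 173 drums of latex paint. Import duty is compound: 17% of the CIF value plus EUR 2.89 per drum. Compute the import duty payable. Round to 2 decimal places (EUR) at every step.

Ad valorem component: 226887.05 × 17% = 38570.80
Specific component: 173 × 2.89 = 499.97
Import duty = 38570.80 + 499.97 = 39070.77

Import duty: EUR 39070.77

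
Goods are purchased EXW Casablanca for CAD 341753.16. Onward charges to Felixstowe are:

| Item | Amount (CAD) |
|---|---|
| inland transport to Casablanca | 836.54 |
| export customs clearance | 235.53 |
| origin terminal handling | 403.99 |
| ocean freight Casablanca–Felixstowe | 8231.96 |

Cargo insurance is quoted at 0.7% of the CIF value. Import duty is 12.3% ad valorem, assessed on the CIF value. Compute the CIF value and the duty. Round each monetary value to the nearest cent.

Let C be the CIF value. C = EXW price + pre-shipment costs + freight + 0.7% × C
C − 0.7% × C = 341753.16 + 836.54 + 235.53 + 403.99 + 8231.96
0.993 × C = 351461.18
C = 351461.18 / 0.993 = 353938.75
Insurance premium = 0.7% × 353938.75 = 2477.57
Import duty = 353938.75 × 12.3% = 43534.47

CIF value: CAD 353938.75; import duty: CAD 43534.47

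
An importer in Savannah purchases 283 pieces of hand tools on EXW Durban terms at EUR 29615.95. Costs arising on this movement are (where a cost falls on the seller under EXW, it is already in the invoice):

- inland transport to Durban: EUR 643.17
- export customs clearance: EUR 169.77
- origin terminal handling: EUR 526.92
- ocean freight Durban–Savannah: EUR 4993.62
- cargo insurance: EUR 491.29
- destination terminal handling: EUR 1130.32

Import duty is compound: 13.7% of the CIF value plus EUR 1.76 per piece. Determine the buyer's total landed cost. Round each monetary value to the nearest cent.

Total landed cost: EUR 43061.50

EXW: the seller makes goods available at their premises; the buyer bears all onward costs.
CIF value = EXW price + inland to port + export clearance + origin terminal + freight + insurance = 29615.95 + 643.17 + 169.77 + 526.92 + 4993.62 + 491.29 = 36440.72
Ad valorem component: 36440.72 × 13.7% = 4992.38
Specific component: 283 × 1.76 = 498.08
Import duty = 4992.38 + 498.08 = 5490.46
Buyer bears: inland to port 643.17 + export clearance 169.77 + origin terminal 526.92 + freight 4993.62 + insurance 491.29 + destination terminal 1130.32 + duty 5490.46 = 13445.55
Landed cost = invoice 29615.95 + 13445.55 = 43061.50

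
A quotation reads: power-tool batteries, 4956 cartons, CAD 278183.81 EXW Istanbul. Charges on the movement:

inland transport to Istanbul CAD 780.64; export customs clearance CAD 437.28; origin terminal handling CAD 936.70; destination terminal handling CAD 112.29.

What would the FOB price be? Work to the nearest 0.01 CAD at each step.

Not relevant to the conversion: destination terminal — on the buyer under both terms; not part of either seller's price.
From EXW to FOB, the seller additionally bears: inland to port, export clearance, origin terminal.
FOB price = 278183.81 + 780.64 + 437.28 + 936.70 = 280338.43

FOB price: CAD 280338.43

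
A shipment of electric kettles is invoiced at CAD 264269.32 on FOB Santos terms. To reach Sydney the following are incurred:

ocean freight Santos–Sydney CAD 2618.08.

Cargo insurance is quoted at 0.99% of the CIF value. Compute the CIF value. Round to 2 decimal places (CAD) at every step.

CIF value: CAD 269556.00

Let C be the CIF value. C = FOB price + freight + 0.99% × C
C − 0.99% × C = 264269.32 + 2618.08
0.9901 × C = 266887.40
C = 266887.40 / 0.9901 = 269556.00
Insurance premium = 0.99% × 269556.00 = 2668.60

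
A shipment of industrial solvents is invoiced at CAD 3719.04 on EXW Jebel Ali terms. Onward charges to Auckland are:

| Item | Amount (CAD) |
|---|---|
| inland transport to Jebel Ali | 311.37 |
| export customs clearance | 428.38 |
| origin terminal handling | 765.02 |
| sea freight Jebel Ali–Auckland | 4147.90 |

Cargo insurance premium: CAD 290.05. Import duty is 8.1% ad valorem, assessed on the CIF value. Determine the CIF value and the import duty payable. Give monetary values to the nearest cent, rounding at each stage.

CIF value: CAD 9661.76; import duty: CAD 782.60

CIF = EXW price + pre-shipment costs + freight + insurance
CIF = 3719.04 + 311.37 + 428.38 + 765.02 + 4147.90 + 290.05 = 9661.76
Import duty = 9661.76 × 8.1% = 782.60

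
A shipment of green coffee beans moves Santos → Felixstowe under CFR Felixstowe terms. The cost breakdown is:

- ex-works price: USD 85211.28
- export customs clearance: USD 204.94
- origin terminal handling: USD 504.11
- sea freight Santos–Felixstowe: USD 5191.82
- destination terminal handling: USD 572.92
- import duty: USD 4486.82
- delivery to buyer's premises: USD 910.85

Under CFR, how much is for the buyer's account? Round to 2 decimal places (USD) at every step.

Buyer's account: USD 5970.59

CFR: the seller pays costs through ocean freight to the destination port, but not insurance.
Seller's account: goods 85211.28 + export clearance 204.94 + origin terminal 504.11 + freight 5191.82 = 91112.15
Buyer's account: destination terminal 572.92 + duty 4486.82 + delivery 910.85 = 5970.59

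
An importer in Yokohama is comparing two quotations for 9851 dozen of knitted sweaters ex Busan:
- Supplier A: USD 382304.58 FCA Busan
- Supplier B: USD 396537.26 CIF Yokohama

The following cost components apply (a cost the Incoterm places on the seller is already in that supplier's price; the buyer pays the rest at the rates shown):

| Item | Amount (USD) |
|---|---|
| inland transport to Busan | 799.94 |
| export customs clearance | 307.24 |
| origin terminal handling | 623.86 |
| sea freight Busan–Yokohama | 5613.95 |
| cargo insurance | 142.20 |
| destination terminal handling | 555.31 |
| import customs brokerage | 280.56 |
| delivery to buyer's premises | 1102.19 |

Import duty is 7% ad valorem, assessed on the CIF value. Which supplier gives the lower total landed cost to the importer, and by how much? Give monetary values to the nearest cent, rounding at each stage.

Supplier A (FCA):
CIF value = FCA price + origin terminal + freight + insurance = 382304.58 + 623.86 + 5613.95 + 142.20 = 388684.59
Import duty = 388684.59 × 7% = 27207.92
Buyer bears (A): 623.86 + 5613.95 + 142.20 + 555.31 + 280.56 + 1102.19 = 8318.07
Landed cost (A) = invoice 382304.58 + 8318.07 + duty 27207.92 = 417830.57
Supplier B (CIF):
The CIF price already equals the CIF value: 396537.26
Import duty = 396537.26 × 7% = 27757.61
Buyer bears (B): 555.31 + 280.56 + 1102.19 = 1938.06
Landed cost (B) = invoice 396537.26 + 1938.06 + duty 27757.61 = 426232.93
Difference = |417830.57 − 426232.93| = 8402.36

Supplier A is cheaper by USD 8402.36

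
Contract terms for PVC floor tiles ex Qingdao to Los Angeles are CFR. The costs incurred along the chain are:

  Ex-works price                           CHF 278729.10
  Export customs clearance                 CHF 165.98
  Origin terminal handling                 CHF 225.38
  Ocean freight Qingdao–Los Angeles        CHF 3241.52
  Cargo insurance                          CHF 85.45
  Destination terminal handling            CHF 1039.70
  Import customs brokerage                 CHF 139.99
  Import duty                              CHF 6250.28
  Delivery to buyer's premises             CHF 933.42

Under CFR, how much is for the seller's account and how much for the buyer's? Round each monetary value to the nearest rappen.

CFR: the seller pays costs through ocean freight to the destination port, but not insurance.
Seller's account: goods 278729.10 + export clearance 165.98 + origin terminal 225.38 + freight 3241.52 = 282361.98
Buyer's account: insurance 85.45 + destination terminal 1039.70 + brokerage 139.99 + duty 6250.28 + delivery 933.42 = 8448.84

Seller: CHF 282361.98; buyer: CHF 8448.84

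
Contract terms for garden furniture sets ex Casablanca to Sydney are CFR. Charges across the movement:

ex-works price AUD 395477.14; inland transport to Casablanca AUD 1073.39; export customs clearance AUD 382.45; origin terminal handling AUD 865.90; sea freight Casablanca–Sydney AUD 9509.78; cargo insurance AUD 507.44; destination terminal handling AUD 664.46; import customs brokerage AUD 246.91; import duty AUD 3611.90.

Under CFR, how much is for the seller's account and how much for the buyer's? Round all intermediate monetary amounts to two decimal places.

CFR: the seller pays costs through ocean freight to the destination port, but not insurance.
Seller's account: goods 395477.14 + inland to port 1073.39 + export clearance 382.45 + origin terminal 865.90 + freight 9509.78 = 407308.66
Buyer's account: insurance 507.44 + destination terminal 664.46 + brokerage 246.91 + duty 3611.90 = 5030.71

Seller: AUD 407308.66; buyer: AUD 5030.71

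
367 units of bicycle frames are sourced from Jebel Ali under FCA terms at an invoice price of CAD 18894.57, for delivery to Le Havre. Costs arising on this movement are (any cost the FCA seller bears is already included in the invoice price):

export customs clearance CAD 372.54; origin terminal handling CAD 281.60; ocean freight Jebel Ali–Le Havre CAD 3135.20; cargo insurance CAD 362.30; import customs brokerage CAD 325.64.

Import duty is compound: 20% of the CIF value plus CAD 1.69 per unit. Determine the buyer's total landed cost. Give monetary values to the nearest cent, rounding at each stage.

Total landed cost: CAD 28154.27

FCA: the seller delivers export-cleared goods to the carrier; the buyer bears costs from that point.
Already in the invoice (seller's account under FCA): export clearance — exclude.
CIF value = FCA price + origin terminal + freight + insurance = 18894.57 + 281.60 + 3135.20 + 362.30 = 22673.67
Ad valorem component: 22673.67 × 20% = 4534.73
Specific component: 367 × 1.69 = 620.23
Import duty = 4534.73 + 620.23 = 5154.96
Buyer bears: origin terminal 281.60 + freight 3135.20 + insurance 362.30 + brokerage 325.64 + duty 5154.96 = 9259.70
Landed cost = invoice 18894.57 + 9259.70 = 28154.27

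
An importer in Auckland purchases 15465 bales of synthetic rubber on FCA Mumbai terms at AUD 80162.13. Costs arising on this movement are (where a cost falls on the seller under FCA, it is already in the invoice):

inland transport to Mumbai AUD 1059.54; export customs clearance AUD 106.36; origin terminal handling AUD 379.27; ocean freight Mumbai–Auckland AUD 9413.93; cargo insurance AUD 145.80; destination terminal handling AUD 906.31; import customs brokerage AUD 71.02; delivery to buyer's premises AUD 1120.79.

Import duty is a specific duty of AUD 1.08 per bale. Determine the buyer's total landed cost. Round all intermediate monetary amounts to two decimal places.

FCA: the seller delivers export-cleared goods to the carrier; the buyer bears costs from that point.
Already in the invoice (seller's account under FCA): inland to port, export clearance — exclude.
CIF value = FCA price + origin terminal + freight + insurance = 80162.13 + 379.27 + 9413.93 + 145.80 = 90101.13
Import duty = 15465 × 1.08 = 16702.20
Buyer bears: origin terminal 379.27 + freight 9413.93 + insurance 145.80 + destination terminal 906.31 + brokerage 71.02 + delivery 1120.79 + duty 16702.20 = 28739.32
Landed cost = invoice 80162.13 + 28739.32 = 108901.45

Total landed cost: AUD 108901.45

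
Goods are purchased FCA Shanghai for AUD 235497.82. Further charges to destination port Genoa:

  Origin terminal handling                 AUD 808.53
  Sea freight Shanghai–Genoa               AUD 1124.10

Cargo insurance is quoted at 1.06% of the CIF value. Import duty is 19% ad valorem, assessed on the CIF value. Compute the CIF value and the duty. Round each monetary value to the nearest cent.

Let C be the CIF value. C = FCA price + pre-shipment costs + freight + 1.06% × C
C − 1.06% × C = 235497.82 + 808.53 + 1124.10
0.9894 × C = 237430.45
C = 237430.45 / 0.9894 = 239974.18
Insurance premium = 1.06% × 239974.18 = 2543.73
Import duty = 239974.18 × 19% = 45595.09

CIF value: AUD 239974.18; import duty: AUD 45595.09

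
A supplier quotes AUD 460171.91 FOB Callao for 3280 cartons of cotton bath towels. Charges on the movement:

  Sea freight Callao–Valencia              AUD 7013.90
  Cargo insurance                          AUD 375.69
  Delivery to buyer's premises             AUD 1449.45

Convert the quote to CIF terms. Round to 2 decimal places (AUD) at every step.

Not relevant to the conversion: delivery — on the buyer under both terms; not part of either seller's price.
From FOB to CIF, the seller additionally bears: freight, insurance.
CIF price = 460171.91 + 7013.90 + 375.69 = 467561.50

CIF price: AUD 467561.50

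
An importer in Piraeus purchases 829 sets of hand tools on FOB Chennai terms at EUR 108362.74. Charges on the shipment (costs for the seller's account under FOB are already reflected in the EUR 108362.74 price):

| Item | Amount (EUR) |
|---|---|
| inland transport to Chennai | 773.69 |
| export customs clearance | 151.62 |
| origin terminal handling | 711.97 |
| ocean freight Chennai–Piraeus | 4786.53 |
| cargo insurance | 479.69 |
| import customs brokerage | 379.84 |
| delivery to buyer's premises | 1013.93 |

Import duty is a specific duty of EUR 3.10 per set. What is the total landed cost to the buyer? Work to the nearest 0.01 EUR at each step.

FOB: the seller bears costs until goods are on board at the origin port; the buyer bears freight, insurance and all costs thereafter.
Already in the invoice (seller's account under FOB): inland to port, export clearance, origin terminal — exclude.
CIF value = FOB price + freight + insurance = 108362.74 + 4786.53 + 479.69 = 113628.96
Import duty = 829 × 3.10 = 2569.90
Buyer bears: freight 4786.53 + insurance 479.69 + brokerage 379.84 + delivery 1013.93 + duty 2569.90 = 9229.89
Landed cost = invoice 108362.74 + 9229.89 = 117592.63

Total landed cost: EUR 117592.63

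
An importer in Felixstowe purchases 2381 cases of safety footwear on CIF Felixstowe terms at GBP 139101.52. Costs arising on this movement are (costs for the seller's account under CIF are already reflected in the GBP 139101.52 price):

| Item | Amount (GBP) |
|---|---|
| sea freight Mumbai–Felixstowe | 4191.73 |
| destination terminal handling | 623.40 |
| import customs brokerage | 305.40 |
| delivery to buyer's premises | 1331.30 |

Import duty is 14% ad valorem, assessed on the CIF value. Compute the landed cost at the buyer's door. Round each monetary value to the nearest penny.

CIF: the seller pays costs through ocean freight and marine insurance to the destination port.
Already in the invoice (seller's account under CIF): freight — exclude.
The CIF price already equals the CIF value: 139101.52
Import duty = 139101.52 × 14% = 19474.21
Buyer bears: destination terminal 623.40 + brokerage 305.40 + delivery 1331.30 + duty 19474.21 = 21734.31
Landed cost = invoice 139101.52 + 21734.31 = 160835.83

Total landed cost: GBP 160835.83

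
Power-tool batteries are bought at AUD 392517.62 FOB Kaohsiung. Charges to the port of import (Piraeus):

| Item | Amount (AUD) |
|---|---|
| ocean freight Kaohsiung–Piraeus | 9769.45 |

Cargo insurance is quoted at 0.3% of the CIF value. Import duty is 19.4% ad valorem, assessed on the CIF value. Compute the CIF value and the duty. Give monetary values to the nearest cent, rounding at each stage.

CIF value: AUD 403497.56; import duty: AUD 78278.53

Let C be the CIF value. C = FOB price + freight + 0.3% × C
C − 0.3% × C = 392517.62 + 9769.45
0.997 × C = 402287.07
C = 402287.07 / 0.997 = 403497.56
Insurance premium = 0.3% × 403497.56 = 1210.49
Import duty = 403497.56 × 19.4% = 78278.53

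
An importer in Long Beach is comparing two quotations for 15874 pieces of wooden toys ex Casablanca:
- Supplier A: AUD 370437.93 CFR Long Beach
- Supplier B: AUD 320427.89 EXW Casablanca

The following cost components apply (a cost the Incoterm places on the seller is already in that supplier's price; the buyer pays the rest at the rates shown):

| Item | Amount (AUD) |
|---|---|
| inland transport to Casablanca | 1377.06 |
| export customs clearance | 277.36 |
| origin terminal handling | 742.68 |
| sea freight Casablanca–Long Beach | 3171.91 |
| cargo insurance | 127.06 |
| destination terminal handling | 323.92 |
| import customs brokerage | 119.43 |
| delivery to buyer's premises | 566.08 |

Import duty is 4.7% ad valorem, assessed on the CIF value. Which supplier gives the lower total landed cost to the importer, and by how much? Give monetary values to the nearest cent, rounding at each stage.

Supplier B is cheaper by AUD 46529.75

Supplier A (CFR):
CIF value = CFR price + insurance = 370437.93 + 127.06 = 370564.99
Import duty = 370564.99 × 4.7% = 17416.55
Buyer bears (A): 127.06 + 323.92 + 119.43 + 566.08 = 1136.49
Landed cost (A) = invoice 370437.93 + 1136.49 + duty 17416.55 = 388990.97
Supplier B (EXW):
CIF value = EXW price + inland to port + export clearance + origin terminal + freight + insurance = 320427.89 + 1377.06 + 277.36 + 742.68 + 3171.91 + 127.06 = 326123.96
Import duty = 326123.96 × 4.7% = 15327.83
Buyer bears (B): 1377.06 + 277.36 + 742.68 + 3171.91 + 127.06 + 323.92 + 119.43 + 566.08 = 6705.50
Landed cost (B) = invoice 320427.89 + 6705.50 + duty 15327.83 = 342461.22
Difference = |388990.97 − 342461.22| = 46529.75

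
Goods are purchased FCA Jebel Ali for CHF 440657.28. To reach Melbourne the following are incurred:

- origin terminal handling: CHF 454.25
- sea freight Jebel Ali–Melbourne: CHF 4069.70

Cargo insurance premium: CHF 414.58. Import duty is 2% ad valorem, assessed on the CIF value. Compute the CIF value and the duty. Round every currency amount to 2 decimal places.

CIF value: CHF 445595.81; import duty: CHF 8911.92

CIF = FCA price + pre-shipment costs + freight + insurance
CIF = 440657.28 + 454.25 + 4069.70 + 414.58 = 445595.81
Import duty = 445595.81 × 2% = 8911.92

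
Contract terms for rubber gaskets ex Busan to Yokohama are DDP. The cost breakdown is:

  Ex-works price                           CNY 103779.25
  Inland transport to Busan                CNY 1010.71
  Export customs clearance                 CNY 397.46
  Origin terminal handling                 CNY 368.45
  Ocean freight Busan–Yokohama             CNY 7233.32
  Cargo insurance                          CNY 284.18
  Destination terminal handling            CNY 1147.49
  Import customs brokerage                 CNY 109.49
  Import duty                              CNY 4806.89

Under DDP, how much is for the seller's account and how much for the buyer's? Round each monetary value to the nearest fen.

Seller: CNY 119137.24; buyer: CNY 0.00

DDP: the seller bears all costs including import duty.
Seller's account: goods 103779.25 + inland to port 1010.71 + export clearance 397.46 + origin terminal 368.45 + freight 7233.32 + insurance 284.18 + destination terminal 1147.49 + brokerage 109.49 + duty 4806.89 = 119137.24
Buyer's account: 0.00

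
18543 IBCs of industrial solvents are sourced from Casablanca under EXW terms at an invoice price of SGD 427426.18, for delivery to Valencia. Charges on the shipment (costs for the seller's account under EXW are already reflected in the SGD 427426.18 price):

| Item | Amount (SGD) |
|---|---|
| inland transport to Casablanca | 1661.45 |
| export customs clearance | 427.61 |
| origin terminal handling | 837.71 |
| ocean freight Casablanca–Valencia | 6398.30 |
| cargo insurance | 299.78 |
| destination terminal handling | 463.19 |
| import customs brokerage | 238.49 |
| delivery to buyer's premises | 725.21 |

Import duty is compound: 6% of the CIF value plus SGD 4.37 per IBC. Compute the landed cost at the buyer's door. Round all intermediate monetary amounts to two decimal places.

Total landed cost: SGD 545733.89

EXW: the seller makes goods available at their premises; the buyer bears all onward costs.
CIF value = EXW price + inland to port + export clearance + origin terminal + freight + insurance = 427426.18 + 1661.45 + 427.61 + 837.71 + 6398.30 + 299.78 = 437051.03
Ad valorem component: 437051.03 × 6% = 26223.06
Specific component: 18543 × 4.37 = 81032.91
Import duty = 26223.06 + 81032.91 = 107255.97
Buyer bears: inland to port 1661.45 + export clearance 427.61 + origin terminal 837.71 + freight 6398.30 + insurance 299.78 + destination terminal 463.19 + brokerage 238.49 + delivery 725.21 + duty 107255.97 = 118307.71
Landed cost = invoice 427426.18 + 118307.71 = 545733.89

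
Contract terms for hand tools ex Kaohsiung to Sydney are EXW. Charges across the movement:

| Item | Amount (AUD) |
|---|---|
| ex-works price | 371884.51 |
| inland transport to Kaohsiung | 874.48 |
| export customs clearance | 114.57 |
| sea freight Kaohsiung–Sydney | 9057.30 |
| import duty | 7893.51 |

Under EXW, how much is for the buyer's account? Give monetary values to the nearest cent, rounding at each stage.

EXW: the seller makes goods available at their premises; the buyer bears all onward costs.
Seller's account: goods 371884.51 = 371884.51
Buyer's account: inland to port 874.48 + export clearance 114.57 + freight 9057.30 + duty 7893.51 = 17939.86

Buyer's account: AUD 17939.86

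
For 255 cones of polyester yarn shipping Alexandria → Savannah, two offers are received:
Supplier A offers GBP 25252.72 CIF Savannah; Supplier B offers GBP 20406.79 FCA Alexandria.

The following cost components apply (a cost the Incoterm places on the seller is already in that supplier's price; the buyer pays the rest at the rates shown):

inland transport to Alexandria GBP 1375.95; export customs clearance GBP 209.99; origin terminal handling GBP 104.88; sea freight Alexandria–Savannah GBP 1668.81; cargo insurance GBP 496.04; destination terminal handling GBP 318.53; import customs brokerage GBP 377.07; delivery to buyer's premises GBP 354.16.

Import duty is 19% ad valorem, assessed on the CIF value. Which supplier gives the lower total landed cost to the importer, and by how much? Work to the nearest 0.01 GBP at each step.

Supplier A (CIF):
The CIF price already equals the CIF value: 25252.72
Import duty = 25252.72 × 19% = 4798.02
Buyer bears (A): 318.53 + 377.07 + 354.16 = 1049.76
Landed cost (A) = invoice 25252.72 + 1049.76 + duty 4798.02 = 31100.50
Supplier B (FCA):
CIF value = FCA price + origin terminal + freight + insurance = 20406.79 + 104.88 + 1668.81 + 496.04 = 22676.52
Import duty = 22676.52 × 19% = 4308.54
Buyer bears (B): 104.88 + 1668.81 + 496.04 + 318.53 + 377.07 + 354.16 = 3319.49
Landed cost (B) = invoice 20406.79 + 3319.49 + duty 4308.54 = 28034.82
Difference = |31100.50 − 28034.82| = 3065.68

Supplier B is cheaper by GBP 3065.68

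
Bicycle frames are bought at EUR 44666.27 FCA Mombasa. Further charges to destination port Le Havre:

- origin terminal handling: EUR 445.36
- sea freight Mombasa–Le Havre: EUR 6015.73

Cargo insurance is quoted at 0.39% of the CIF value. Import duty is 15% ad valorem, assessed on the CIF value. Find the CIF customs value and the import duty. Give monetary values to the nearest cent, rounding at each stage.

CIF value: EUR 51327.54; import duty: EUR 7699.13

Let C be the CIF value. C = FCA price + pre-shipment costs + freight + 0.39% × C
C − 0.39% × C = 44666.27 + 445.36 + 6015.73
0.9961 × C = 51127.36
C = 51127.36 / 0.9961 = 51327.54
Insurance premium = 0.39% × 51327.54 = 200.18
Import duty = 51327.54 × 15% = 7699.13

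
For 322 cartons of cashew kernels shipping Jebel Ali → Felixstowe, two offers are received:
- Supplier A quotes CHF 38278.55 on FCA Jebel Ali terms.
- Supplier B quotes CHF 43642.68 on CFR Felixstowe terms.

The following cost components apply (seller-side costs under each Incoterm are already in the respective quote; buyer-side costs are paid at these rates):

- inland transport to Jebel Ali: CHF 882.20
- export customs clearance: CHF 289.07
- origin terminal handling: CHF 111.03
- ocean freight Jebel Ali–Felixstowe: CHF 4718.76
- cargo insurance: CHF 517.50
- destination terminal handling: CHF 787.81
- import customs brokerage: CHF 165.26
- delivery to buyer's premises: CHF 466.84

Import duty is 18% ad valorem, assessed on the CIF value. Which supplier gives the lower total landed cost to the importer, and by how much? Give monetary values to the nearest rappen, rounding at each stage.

Supplier A is cheaper by CHF 630.52

Supplier A (FCA):
CIF value = FCA price + origin terminal + freight + insurance = 38278.55 + 111.03 + 4718.76 + 517.50 = 43625.84
Import duty = 43625.84 × 18% = 7852.65
Buyer bears (A): 111.03 + 4718.76 + 517.50 + 787.81 + 165.26 + 466.84 = 6767.20
Landed cost (A) = invoice 38278.55 + 6767.20 + duty 7852.65 = 52898.40
Supplier B (CFR):
CIF value = CFR price + insurance = 43642.68 + 517.50 = 44160.18
Import duty = 44160.18 × 18% = 7948.83
Buyer bears (B): 517.50 + 787.81 + 165.26 + 466.84 = 1937.41
Landed cost (B) = invoice 43642.68 + 1937.41 + duty 7948.83 = 53528.92
Difference = |52898.40 − 53528.92| = 630.52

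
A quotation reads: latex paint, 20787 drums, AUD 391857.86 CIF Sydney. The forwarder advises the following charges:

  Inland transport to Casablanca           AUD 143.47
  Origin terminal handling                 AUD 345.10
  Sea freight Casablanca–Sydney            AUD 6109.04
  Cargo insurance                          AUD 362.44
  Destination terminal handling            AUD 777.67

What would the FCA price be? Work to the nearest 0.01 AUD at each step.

FCA price: AUD 385041.28

Not relevant to the conversion: inland to port — on the seller under both CIF and FCA; already in the CIF price and stays in the FCA price. destination terminal — on the buyer under both terms; not part of either seller's price.
From CIF to FCA, the seller no longer bears: origin terminal, freight, insurance.
FCA price = 391857.86 − 345.10 − 6109.04 − 362.44 = 385041.28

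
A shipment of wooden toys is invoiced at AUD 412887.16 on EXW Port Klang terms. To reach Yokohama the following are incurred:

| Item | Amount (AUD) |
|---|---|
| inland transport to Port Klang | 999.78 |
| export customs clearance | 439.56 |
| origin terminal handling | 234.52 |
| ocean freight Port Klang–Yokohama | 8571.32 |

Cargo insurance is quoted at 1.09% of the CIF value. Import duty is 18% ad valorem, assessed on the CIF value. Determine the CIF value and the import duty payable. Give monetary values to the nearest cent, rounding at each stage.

Let C be the CIF value. C = EXW price + pre-shipment costs + freight + 1.09% × C
C − 1.09% × C = 412887.16 + 999.78 + 439.56 + 234.52 + 8571.32
0.9891 × C = 423132.34
C = 423132.34 / 0.9891 = 427795.31
Insurance premium = 1.09% × 427795.31 = 4662.97
Import duty = 427795.31 × 18% = 77003.16

CIF value: AUD 427795.31; import duty: AUD 77003.16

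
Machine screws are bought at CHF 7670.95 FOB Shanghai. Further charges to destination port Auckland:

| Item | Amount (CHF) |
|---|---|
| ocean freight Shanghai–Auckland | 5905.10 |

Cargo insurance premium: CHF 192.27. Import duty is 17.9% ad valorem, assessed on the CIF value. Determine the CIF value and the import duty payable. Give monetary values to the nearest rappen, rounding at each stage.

CIF = FOB price + freight + insurance
CIF = 7670.95 + 5905.10 + 192.27 = 13768.32
Import duty = 13768.32 × 17.9% = 2464.53

CIF value: CHF 13768.32; import duty: CHF 2464.53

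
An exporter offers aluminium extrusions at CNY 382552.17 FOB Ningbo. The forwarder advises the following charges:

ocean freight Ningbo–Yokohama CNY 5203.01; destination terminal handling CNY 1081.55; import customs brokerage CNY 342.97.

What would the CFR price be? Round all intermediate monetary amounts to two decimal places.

Not relevant to the conversion: destination terminal, brokerage — on the buyer under both terms; not part of either seller's price.
From FOB to CFR, the seller additionally bears: freight.
CFR price = 382552.17 + 5203.01 = 387755.18

CFR price: CNY 387755.18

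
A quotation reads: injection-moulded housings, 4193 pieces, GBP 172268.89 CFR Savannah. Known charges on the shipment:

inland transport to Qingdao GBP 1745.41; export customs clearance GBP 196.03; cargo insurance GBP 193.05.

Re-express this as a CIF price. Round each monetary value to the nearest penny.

CIF price: GBP 172461.94

Not relevant to the conversion: inland to port, export clearance — on the seller under both CFR and CIF; already in the CFR price and stays in the CIF price.
From CFR to CIF, the seller additionally bears: insurance.
CIF price = 172268.89 + 193.05 = 172461.94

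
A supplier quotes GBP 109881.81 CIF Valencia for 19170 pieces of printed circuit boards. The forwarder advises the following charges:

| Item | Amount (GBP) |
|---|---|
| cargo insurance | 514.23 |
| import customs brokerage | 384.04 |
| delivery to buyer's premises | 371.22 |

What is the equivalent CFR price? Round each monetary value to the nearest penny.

CFR price: GBP 109367.58

Not relevant to the conversion: brokerage, delivery — on the buyer under both terms; not part of either seller's price.
From CIF to CFR, the seller no longer bears: insurance.
CFR price = 109881.81 − 514.23 = 109367.58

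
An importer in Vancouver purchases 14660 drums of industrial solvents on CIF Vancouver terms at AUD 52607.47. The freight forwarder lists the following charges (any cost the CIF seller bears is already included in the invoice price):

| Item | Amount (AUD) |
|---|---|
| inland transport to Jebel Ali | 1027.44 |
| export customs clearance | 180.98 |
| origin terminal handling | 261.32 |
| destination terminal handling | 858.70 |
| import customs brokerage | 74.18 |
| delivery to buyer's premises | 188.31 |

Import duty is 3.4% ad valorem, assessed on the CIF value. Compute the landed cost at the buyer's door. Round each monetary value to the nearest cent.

CIF: the seller pays costs through ocean freight and marine insurance to the destination port.
Already in the invoice (seller's account under CIF): inland to port, export clearance, origin terminal — exclude.
The CIF price already equals the CIF value: 52607.47
Import duty = 52607.47 × 3.4% = 1788.65
Buyer bears: destination terminal 858.70 + brokerage 74.18 + delivery 188.31 + duty 1788.65 = 2909.84
Landed cost = invoice 52607.47 + 2909.84 = 55517.31

Total landed cost: AUD 55517.31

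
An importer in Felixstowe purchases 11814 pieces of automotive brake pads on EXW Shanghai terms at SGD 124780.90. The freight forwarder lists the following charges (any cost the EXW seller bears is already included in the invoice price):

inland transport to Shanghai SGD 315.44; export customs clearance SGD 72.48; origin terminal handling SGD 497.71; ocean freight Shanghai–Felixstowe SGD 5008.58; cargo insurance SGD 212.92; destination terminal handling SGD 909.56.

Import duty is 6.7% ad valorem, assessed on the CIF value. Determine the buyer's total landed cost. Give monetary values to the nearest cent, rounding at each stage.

Total landed cost: SGD 140567.09

EXW: the seller makes goods available at their premises; the buyer bears all onward costs.
CIF value = EXW price + inland to port + export clearance + origin terminal + freight + insurance = 124780.90 + 315.44 + 72.48 + 497.71 + 5008.58 + 212.92 = 130888.03
Import duty = 130888.03 × 6.7% = 8769.50
Buyer bears: inland to port 315.44 + export clearance 72.48 + origin terminal 497.71 + freight 5008.58 + insurance 212.92 + destination terminal 909.56 + duty 8769.50 = 15786.19
Landed cost = invoice 124780.90 + 15786.19 = 140567.09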